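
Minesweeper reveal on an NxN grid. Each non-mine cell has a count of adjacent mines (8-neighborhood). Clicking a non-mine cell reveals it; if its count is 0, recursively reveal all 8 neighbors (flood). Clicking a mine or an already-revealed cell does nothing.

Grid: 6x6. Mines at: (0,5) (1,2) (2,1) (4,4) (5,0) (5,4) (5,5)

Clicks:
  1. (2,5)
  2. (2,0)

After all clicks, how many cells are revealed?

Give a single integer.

Click 1 (2,5) count=0: revealed 9 new [(1,3) (1,4) (1,5) (2,3) (2,4) (2,5) (3,3) (3,4) (3,5)] -> total=9
Click 2 (2,0) count=1: revealed 1 new [(2,0)] -> total=10

Answer: 10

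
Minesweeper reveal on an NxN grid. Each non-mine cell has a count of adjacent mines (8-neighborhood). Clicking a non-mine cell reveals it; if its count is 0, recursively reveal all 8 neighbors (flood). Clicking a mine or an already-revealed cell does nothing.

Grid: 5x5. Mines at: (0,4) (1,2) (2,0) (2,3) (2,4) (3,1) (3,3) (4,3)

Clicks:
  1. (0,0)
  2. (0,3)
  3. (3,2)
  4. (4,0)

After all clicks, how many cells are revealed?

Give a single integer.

Click 1 (0,0) count=0: revealed 4 new [(0,0) (0,1) (1,0) (1,1)] -> total=4
Click 2 (0,3) count=2: revealed 1 new [(0,3)] -> total=5
Click 3 (3,2) count=4: revealed 1 new [(3,2)] -> total=6
Click 4 (4,0) count=1: revealed 1 new [(4,0)] -> total=7

Answer: 7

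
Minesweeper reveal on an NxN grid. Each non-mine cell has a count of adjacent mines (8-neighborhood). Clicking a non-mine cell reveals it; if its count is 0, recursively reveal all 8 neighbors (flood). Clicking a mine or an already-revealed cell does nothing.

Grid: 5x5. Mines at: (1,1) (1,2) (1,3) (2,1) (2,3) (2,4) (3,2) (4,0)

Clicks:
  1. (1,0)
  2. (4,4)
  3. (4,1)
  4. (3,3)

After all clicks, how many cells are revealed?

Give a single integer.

Click 1 (1,0) count=2: revealed 1 new [(1,0)] -> total=1
Click 2 (4,4) count=0: revealed 4 new [(3,3) (3,4) (4,3) (4,4)] -> total=5
Click 3 (4,1) count=2: revealed 1 new [(4,1)] -> total=6
Click 4 (3,3) count=3: revealed 0 new [(none)] -> total=6

Answer: 6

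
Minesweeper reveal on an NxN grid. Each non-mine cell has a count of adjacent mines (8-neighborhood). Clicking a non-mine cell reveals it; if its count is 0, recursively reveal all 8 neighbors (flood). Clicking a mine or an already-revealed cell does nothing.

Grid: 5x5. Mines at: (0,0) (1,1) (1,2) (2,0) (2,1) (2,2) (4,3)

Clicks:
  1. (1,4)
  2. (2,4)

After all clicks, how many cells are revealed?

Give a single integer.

Click 1 (1,4) count=0: revealed 8 new [(0,3) (0,4) (1,3) (1,4) (2,3) (2,4) (3,3) (3,4)] -> total=8
Click 2 (2,4) count=0: revealed 0 new [(none)] -> total=8

Answer: 8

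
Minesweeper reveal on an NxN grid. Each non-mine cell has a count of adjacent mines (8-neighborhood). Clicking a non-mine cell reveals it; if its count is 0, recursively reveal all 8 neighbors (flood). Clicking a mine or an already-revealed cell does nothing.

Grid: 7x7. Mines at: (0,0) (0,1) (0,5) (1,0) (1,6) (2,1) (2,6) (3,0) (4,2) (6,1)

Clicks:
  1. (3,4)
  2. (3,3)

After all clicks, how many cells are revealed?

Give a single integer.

Click 1 (3,4) count=0: revealed 30 new [(0,2) (0,3) (0,4) (1,2) (1,3) (1,4) (1,5) (2,2) (2,3) (2,4) (2,5) (3,2) (3,3) (3,4) (3,5) (3,6) (4,3) (4,4) (4,5) (4,6) (5,2) (5,3) (5,4) (5,5) (5,6) (6,2) (6,3) (6,4) (6,5) (6,6)] -> total=30
Click 2 (3,3) count=1: revealed 0 new [(none)] -> total=30

Answer: 30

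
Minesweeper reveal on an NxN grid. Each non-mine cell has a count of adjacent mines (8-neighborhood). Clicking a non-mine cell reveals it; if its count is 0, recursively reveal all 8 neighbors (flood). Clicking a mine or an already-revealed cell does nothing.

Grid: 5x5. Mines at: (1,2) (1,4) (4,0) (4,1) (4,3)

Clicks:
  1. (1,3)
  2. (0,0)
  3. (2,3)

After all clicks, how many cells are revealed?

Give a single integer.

Click 1 (1,3) count=2: revealed 1 new [(1,3)] -> total=1
Click 2 (0,0) count=0: revealed 8 new [(0,0) (0,1) (1,0) (1,1) (2,0) (2,1) (3,0) (3,1)] -> total=9
Click 3 (2,3) count=2: revealed 1 new [(2,3)] -> total=10

Answer: 10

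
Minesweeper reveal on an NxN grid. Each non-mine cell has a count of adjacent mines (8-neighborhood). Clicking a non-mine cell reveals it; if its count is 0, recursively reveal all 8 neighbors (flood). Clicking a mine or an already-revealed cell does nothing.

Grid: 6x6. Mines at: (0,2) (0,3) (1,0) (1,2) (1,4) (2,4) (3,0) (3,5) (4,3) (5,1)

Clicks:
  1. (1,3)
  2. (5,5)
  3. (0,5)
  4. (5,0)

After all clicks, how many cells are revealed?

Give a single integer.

Answer: 7

Derivation:
Click 1 (1,3) count=5: revealed 1 new [(1,3)] -> total=1
Click 2 (5,5) count=0: revealed 4 new [(4,4) (4,5) (5,4) (5,5)] -> total=5
Click 3 (0,5) count=1: revealed 1 new [(0,5)] -> total=6
Click 4 (5,0) count=1: revealed 1 new [(5,0)] -> total=7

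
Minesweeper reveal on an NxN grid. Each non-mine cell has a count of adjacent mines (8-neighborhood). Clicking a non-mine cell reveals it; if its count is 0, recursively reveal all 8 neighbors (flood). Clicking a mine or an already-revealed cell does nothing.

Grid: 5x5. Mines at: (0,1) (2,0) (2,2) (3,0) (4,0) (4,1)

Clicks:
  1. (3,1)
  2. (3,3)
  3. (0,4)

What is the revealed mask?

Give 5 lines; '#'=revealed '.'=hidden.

Answer: ..###
..###
...##
.####
..###

Derivation:
Click 1 (3,1) count=5: revealed 1 new [(3,1)] -> total=1
Click 2 (3,3) count=1: revealed 1 new [(3,3)] -> total=2
Click 3 (0,4) count=0: revealed 13 new [(0,2) (0,3) (0,4) (1,2) (1,3) (1,4) (2,3) (2,4) (3,2) (3,4) (4,2) (4,3) (4,4)] -> total=15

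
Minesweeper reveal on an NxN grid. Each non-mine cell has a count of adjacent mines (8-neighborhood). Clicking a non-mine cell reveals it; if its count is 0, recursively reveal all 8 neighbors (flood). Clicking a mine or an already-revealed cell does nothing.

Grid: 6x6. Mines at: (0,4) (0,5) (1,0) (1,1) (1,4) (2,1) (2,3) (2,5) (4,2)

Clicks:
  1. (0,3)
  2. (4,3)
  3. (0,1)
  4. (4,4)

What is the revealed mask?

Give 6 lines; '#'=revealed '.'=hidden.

Click 1 (0,3) count=2: revealed 1 new [(0,3)] -> total=1
Click 2 (4,3) count=1: revealed 1 new [(4,3)] -> total=2
Click 3 (0,1) count=2: revealed 1 new [(0,1)] -> total=3
Click 4 (4,4) count=0: revealed 8 new [(3,3) (3,4) (3,5) (4,4) (4,5) (5,3) (5,4) (5,5)] -> total=11

Answer: .#.#..
......
......
...###
...###
...###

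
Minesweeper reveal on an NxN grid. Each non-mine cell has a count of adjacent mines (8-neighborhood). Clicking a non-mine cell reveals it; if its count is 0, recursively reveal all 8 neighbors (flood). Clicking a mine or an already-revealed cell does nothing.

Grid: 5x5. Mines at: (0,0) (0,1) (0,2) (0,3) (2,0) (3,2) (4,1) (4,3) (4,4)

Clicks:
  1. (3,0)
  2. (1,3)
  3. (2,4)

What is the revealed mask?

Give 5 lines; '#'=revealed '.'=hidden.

Click 1 (3,0) count=2: revealed 1 new [(3,0)] -> total=1
Click 2 (1,3) count=2: revealed 1 new [(1,3)] -> total=2
Click 3 (2,4) count=0: revealed 5 new [(1,4) (2,3) (2,4) (3,3) (3,4)] -> total=7

Answer: .....
...##
...##
#..##
.....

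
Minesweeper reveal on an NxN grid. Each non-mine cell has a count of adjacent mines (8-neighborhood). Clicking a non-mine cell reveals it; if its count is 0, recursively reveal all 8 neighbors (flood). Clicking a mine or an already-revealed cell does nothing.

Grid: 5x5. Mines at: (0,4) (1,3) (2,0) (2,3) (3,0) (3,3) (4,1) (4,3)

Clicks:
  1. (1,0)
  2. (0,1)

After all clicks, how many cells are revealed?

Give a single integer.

Click 1 (1,0) count=1: revealed 1 new [(1,0)] -> total=1
Click 2 (0,1) count=0: revealed 5 new [(0,0) (0,1) (0,2) (1,1) (1,2)] -> total=6

Answer: 6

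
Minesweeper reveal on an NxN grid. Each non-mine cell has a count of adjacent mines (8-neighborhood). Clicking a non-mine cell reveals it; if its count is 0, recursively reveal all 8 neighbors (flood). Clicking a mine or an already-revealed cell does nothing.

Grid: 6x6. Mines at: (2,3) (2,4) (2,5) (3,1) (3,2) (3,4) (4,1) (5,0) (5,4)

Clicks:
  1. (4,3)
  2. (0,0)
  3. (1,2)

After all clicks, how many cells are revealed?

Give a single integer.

Click 1 (4,3) count=3: revealed 1 new [(4,3)] -> total=1
Click 2 (0,0) count=0: revealed 15 new [(0,0) (0,1) (0,2) (0,3) (0,4) (0,5) (1,0) (1,1) (1,2) (1,3) (1,4) (1,5) (2,0) (2,1) (2,2)] -> total=16
Click 3 (1,2) count=1: revealed 0 new [(none)] -> total=16

Answer: 16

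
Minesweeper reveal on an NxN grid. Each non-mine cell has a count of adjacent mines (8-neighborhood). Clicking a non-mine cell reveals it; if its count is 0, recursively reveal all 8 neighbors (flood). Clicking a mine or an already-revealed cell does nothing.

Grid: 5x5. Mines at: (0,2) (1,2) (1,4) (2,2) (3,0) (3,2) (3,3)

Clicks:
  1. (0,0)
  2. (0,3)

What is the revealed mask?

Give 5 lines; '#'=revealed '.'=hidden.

Answer: ##.#.
##...
##...
.....
.....

Derivation:
Click 1 (0,0) count=0: revealed 6 new [(0,0) (0,1) (1,0) (1,1) (2,0) (2,1)] -> total=6
Click 2 (0,3) count=3: revealed 1 new [(0,3)] -> total=7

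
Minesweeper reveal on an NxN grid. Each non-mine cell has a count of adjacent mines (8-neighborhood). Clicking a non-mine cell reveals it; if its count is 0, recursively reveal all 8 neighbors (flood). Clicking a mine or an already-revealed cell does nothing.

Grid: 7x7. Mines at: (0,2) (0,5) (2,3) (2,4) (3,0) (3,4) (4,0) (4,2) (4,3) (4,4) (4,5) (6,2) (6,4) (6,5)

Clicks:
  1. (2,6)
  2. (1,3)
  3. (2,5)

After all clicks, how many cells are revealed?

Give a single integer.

Click 1 (2,6) count=0: revealed 6 new [(1,5) (1,6) (2,5) (2,6) (3,5) (3,6)] -> total=6
Click 2 (1,3) count=3: revealed 1 new [(1,3)] -> total=7
Click 3 (2,5) count=2: revealed 0 new [(none)] -> total=7

Answer: 7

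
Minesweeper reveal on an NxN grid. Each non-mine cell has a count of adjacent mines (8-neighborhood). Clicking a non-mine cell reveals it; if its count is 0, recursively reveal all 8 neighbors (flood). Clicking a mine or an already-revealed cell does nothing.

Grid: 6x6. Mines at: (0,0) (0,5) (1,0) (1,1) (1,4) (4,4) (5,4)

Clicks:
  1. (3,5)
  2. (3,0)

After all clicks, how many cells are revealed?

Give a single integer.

Click 1 (3,5) count=1: revealed 1 new [(3,5)] -> total=1
Click 2 (3,0) count=0: revealed 16 new [(2,0) (2,1) (2,2) (2,3) (3,0) (3,1) (3,2) (3,3) (4,0) (4,1) (4,2) (4,3) (5,0) (5,1) (5,2) (5,3)] -> total=17

Answer: 17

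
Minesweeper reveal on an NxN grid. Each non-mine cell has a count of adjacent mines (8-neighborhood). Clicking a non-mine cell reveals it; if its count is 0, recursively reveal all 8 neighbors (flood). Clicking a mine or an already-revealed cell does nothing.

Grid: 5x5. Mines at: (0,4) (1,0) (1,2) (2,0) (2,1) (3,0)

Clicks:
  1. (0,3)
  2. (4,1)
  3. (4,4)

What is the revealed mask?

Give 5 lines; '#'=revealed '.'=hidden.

Click 1 (0,3) count=2: revealed 1 new [(0,3)] -> total=1
Click 2 (4,1) count=1: revealed 1 new [(4,1)] -> total=2
Click 3 (4,4) count=0: revealed 12 new [(1,3) (1,4) (2,2) (2,3) (2,4) (3,1) (3,2) (3,3) (3,4) (4,2) (4,3) (4,4)] -> total=14

Answer: ...#.
...##
..###
.####
.####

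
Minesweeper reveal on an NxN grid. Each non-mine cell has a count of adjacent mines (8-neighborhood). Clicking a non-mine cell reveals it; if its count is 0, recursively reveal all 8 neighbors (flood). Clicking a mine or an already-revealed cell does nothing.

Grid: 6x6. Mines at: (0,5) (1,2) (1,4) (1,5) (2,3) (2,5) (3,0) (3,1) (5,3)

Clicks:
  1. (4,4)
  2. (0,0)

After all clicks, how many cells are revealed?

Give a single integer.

Answer: 7

Derivation:
Click 1 (4,4) count=1: revealed 1 new [(4,4)] -> total=1
Click 2 (0,0) count=0: revealed 6 new [(0,0) (0,1) (1,0) (1,1) (2,0) (2,1)] -> total=7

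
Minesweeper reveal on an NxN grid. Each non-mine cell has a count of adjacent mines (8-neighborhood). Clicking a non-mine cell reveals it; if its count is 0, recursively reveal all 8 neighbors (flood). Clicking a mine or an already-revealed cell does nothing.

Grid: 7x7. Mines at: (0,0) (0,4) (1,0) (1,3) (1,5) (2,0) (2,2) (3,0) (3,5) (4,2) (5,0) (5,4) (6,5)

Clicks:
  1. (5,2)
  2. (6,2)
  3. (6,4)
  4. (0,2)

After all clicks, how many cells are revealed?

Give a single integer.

Answer: 8

Derivation:
Click 1 (5,2) count=1: revealed 1 new [(5,2)] -> total=1
Click 2 (6,2) count=0: revealed 5 new [(5,1) (5,3) (6,1) (6,2) (6,3)] -> total=6
Click 3 (6,4) count=2: revealed 1 new [(6,4)] -> total=7
Click 4 (0,2) count=1: revealed 1 new [(0,2)] -> total=8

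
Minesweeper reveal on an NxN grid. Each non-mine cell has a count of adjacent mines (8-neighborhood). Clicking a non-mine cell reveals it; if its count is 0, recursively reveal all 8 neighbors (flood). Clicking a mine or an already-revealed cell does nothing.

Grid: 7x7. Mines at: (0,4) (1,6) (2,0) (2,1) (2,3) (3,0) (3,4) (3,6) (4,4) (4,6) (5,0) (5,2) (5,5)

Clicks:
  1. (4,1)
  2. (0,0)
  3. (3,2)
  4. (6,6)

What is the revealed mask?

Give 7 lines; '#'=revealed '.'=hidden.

Click 1 (4,1) count=3: revealed 1 new [(4,1)] -> total=1
Click 2 (0,0) count=0: revealed 8 new [(0,0) (0,1) (0,2) (0,3) (1,0) (1,1) (1,2) (1,3)] -> total=9
Click 3 (3,2) count=2: revealed 1 new [(3,2)] -> total=10
Click 4 (6,6) count=1: revealed 1 new [(6,6)] -> total=11

Answer: ####...
####...
.......
..#....
.#.....
.......
......#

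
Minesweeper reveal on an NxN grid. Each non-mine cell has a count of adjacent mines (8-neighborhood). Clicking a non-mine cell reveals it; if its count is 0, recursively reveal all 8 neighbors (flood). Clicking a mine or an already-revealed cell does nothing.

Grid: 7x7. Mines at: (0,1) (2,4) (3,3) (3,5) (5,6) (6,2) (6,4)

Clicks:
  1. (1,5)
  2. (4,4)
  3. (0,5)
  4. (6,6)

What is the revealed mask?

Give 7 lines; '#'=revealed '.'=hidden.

Answer: ..#####
..#####
.....##
.......
....#..
.......
......#

Derivation:
Click 1 (1,5) count=1: revealed 1 new [(1,5)] -> total=1
Click 2 (4,4) count=2: revealed 1 new [(4,4)] -> total=2
Click 3 (0,5) count=0: revealed 11 new [(0,2) (0,3) (0,4) (0,5) (0,6) (1,2) (1,3) (1,4) (1,6) (2,5) (2,6)] -> total=13
Click 4 (6,6) count=1: revealed 1 new [(6,6)] -> total=14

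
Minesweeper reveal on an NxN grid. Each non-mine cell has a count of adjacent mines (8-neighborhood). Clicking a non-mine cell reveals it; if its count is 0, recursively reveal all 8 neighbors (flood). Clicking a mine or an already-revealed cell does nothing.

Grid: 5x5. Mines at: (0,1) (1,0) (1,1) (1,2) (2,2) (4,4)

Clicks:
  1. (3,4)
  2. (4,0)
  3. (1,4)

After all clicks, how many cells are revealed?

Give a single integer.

Answer: 17

Derivation:
Click 1 (3,4) count=1: revealed 1 new [(3,4)] -> total=1
Click 2 (4,0) count=0: revealed 10 new [(2,0) (2,1) (3,0) (3,1) (3,2) (3,3) (4,0) (4,1) (4,2) (4,3)] -> total=11
Click 3 (1,4) count=0: revealed 6 new [(0,3) (0,4) (1,3) (1,4) (2,3) (2,4)] -> total=17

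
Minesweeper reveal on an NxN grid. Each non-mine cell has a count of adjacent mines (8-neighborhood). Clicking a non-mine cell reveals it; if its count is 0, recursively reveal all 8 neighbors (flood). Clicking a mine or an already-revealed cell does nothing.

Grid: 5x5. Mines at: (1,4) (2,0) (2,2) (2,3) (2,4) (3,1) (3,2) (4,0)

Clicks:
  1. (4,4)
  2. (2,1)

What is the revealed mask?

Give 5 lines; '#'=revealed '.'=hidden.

Answer: .....
.....
.#...
...##
...##

Derivation:
Click 1 (4,4) count=0: revealed 4 new [(3,3) (3,4) (4,3) (4,4)] -> total=4
Click 2 (2,1) count=4: revealed 1 new [(2,1)] -> total=5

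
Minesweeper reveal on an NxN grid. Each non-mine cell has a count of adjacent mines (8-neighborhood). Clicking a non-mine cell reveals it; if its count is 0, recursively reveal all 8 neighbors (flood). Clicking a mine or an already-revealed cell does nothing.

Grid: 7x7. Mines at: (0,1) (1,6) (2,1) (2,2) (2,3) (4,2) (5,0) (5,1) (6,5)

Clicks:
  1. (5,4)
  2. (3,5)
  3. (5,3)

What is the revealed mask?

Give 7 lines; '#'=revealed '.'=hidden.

Answer: .......
.......
....###
...####
...####
...####
.......

Derivation:
Click 1 (5,4) count=1: revealed 1 new [(5,4)] -> total=1
Click 2 (3,5) count=0: revealed 14 new [(2,4) (2,5) (2,6) (3,3) (3,4) (3,5) (3,6) (4,3) (4,4) (4,5) (4,6) (5,3) (5,5) (5,6)] -> total=15
Click 3 (5,3) count=1: revealed 0 new [(none)] -> total=15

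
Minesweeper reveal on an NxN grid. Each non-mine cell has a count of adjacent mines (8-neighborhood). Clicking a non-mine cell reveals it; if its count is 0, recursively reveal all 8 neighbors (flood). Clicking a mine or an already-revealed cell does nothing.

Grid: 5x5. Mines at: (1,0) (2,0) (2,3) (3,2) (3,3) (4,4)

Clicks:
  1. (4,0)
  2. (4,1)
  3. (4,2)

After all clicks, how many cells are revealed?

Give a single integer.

Answer: 5

Derivation:
Click 1 (4,0) count=0: revealed 4 new [(3,0) (3,1) (4,0) (4,1)] -> total=4
Click 2 (4,1) count=1: revealed 0 new [(none)] -> total=4
Click 3 (4,2) count=2: revealed 1 new [(4,2)] -> total=5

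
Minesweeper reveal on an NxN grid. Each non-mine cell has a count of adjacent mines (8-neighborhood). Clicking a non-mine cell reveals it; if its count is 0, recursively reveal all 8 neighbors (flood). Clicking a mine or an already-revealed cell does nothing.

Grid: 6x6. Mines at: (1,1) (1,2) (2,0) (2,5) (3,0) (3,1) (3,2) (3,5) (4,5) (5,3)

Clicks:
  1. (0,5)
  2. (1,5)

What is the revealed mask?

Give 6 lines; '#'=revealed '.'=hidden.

Click 1 (0,5) count=0: revealed 6 new [(0,3) (0,4) (0,5) (1,3) (1,4) (1,5)] -> total=6
Click 2 (1,5) count=1: revealed 0 new [(none)] -> total=6

Answer: ...###
...###
......
......
......
......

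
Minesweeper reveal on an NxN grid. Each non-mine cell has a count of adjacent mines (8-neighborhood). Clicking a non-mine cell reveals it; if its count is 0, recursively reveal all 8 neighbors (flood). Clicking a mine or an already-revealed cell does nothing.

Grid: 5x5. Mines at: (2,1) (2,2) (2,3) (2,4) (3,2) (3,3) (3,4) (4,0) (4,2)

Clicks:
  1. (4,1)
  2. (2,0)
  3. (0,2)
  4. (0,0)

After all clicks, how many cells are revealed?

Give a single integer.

Answer: 12

Derivation:
Click 1 (4,1) count=3: revealed 1 new [(4,1)] -> total=1
Click 2 (2,0) count=1: revealed 1 new [(2,0)] -> total=2
Click 3 (0,2) count=0: revealed 10 new [(0,0) (0,1) (0,2) (0,3) (0,4) (1,0) (1,1) (1,2) (1,3) (1,4)] -> total=12
Click 4 (0,0) count=0: revealed 0 new [(none)] -> total=12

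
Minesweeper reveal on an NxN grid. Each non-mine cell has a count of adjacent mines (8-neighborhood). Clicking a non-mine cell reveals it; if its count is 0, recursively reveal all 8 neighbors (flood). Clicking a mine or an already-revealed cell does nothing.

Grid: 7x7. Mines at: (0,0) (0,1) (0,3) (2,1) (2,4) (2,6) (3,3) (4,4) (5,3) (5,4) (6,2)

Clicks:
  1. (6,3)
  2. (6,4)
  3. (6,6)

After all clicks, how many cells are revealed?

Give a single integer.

Click 1 (6,3) count=3: revealed 1 new [(6,3)] -> total=1
Click 2 (6,4) count=2: revealed 1 new [(6,4)] -> total=2
Click 3 (6,6) count=0: revealed 8 new [(3,5) (3,6) (4,5) (4,6) (5,5) (5,6) (6,5) (6,6)] -> total=10

Answer: 10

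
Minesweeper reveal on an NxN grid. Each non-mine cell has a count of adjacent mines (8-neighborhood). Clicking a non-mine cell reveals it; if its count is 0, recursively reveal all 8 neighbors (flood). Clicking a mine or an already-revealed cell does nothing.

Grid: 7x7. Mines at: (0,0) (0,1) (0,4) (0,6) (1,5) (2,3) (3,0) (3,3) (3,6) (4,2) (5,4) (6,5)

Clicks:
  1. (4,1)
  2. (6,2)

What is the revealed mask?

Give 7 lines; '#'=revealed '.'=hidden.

Answer: .......
.......
.......
.......
##.....
####...
####...

Derivation:
Click 1 (4,1) count=2: revealed 1 new [(4,1)] -> total=1
Click 2 (6,2) count=0: revealed 9 new [(4,0) (5,0) (5,1) (5,2) (5,3) (6,0) (6,1) (6,2) (6,3)] -> total=10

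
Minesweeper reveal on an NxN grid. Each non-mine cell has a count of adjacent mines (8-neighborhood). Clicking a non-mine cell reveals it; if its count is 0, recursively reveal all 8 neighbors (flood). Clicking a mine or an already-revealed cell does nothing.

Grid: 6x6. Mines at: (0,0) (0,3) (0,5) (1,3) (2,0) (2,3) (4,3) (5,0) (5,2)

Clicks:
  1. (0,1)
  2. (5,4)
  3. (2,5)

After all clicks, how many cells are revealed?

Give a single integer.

Answer: 11

Derivation:
Click 1 (0,1) count=1: revealed 1 new [(0,1)] -> total=1
Click 2 (5,4) count=1: revealed 1 new [(5,4)] -> total=2
Click 3 (2,5) count=0: revealed 9 new [(1,4) (1,5) (2,4) (2,5) (3,4) (3,5) (4,4) (4,5) (5,5)] -> total=11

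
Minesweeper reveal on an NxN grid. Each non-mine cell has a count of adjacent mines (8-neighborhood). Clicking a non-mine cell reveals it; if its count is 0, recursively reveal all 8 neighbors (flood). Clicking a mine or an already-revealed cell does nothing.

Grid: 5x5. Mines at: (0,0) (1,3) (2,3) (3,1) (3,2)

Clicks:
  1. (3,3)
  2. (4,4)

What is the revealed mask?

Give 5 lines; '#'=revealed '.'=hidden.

Click 1 (3,3) count=2: revealed 1 new [(3,3)] -> total=1
Click 2 (4,4) count=0: revealed 3 new [(3,4) (4,3) (4,4)] -> total=4

Answer: .....
.....
.....
...##
...##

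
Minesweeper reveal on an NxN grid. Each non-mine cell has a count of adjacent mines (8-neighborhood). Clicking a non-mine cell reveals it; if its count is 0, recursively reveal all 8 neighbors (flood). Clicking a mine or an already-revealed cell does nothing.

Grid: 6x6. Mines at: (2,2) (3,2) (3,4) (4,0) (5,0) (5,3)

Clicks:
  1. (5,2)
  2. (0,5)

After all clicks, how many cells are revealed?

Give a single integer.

Click 1 (5,2) count=1: revealed 1 new [(5,2)] -> total=1
Click 2 (0,5) count=0: revealed 19 new [(0,0) (0,1) (0,2) (0,3) (0,4) (0,5) (1,0) (1,1) (1,2) (1,3) (1,4) (1,5) (2,0) (2,1) (2,3) (2,4) (2,5) (3,0) (3,1)] -> total=20

Answer: 20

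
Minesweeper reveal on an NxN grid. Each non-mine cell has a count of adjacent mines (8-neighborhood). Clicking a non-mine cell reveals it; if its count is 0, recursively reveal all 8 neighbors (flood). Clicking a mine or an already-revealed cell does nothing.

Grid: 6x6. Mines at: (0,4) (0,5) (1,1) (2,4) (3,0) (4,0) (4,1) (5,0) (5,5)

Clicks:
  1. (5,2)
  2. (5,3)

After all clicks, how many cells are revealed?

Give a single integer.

Click 1 (5,2) count=1: revealed 1 new [(5,2)] -> total=1
Click 2 (5,3) count=0: revealed 8 new [(3,2) (3,3) (3,4) (4,2) (4,3) (4,4) (5,3) (5,4)] -> total=9

Answer: 9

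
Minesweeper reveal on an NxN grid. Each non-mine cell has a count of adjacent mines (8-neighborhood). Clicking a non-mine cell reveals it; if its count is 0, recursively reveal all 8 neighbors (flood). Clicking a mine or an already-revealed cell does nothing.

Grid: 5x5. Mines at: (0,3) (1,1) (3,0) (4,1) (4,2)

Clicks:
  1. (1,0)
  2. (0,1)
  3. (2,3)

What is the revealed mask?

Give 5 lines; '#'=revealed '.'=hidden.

Answer: .#...
#.###
..###
..###
...##

Derivation:
Click 1 (1,0) count=1: revealed 1 new [(1,0)] -> total=1
Click 2 (0,1) count=1: revealed 1 new [(0,1)] -> total=2
Click 3 (2,3) count=0: revealed 11 new [(1,2) (1,3) (1,4) (2,2) (2,3) (2,4) (3,2) (3,3) (3,4) (4,3) (4,4)] -> total=13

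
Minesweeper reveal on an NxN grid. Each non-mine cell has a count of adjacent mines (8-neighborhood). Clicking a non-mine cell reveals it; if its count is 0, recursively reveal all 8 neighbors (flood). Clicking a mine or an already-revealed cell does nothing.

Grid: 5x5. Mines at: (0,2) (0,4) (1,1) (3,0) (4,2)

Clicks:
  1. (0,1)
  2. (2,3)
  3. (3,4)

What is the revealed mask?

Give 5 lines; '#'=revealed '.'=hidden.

Click 1 (0,1) count=2: revealed 1 new [(0,1)] -> total=1
Click 2 (2,3) count=0: revealed 11 new [(1,2) (1,3) (1,4) (2,2) (2,3) (2,4) (3,2) (3,3) (3,4) (4,3) (4,4)] -> total=12
Click 3 (3,4) count=0: revealed 0 new [(none)] -> total=12

Answer: .#...
..###
..###
..###
...##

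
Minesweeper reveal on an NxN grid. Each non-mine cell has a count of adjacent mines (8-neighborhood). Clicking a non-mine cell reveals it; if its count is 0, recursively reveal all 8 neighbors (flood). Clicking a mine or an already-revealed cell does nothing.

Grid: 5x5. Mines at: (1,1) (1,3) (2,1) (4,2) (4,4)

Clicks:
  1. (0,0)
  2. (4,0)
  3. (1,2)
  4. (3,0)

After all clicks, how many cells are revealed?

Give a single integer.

Click 1 (0,0) count=1: revealed 1 new [(0,0)] -> total=1
Click 2 (4,0) count=0: revealed 4 new [(3,0) (3,1) (4,0) (4,1)] -> total=5
Click 3 (1,2) count=3: revealed 1 new [(1,2)] -> total=6
Click 4 (3,0) count=1: revealed 0 new [(none)] -> total=6

Answer: 6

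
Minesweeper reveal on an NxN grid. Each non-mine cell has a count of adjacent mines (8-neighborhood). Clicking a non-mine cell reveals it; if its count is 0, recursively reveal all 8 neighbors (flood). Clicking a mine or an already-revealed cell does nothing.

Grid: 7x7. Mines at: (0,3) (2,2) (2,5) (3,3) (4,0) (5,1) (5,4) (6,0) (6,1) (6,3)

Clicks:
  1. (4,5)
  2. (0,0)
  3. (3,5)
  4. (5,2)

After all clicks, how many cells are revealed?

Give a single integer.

Answer: 13

Derivation:
Click 1 (4,5) count=1: revealed 1 new [(4,5)] -> total=1
Click 2 (0,0) count=0: revealed 10 new [(0,0) (0,1) (0,2) (1,0) (1,1) (1,2) (2,0) (2,1) (3,0) (3,1)] -> total=11
Click 3 (3,5) count=1: revealed 1 new [(3,5)] -> total=12
Click 4 (5,2) count=3: revealed 1 new [(5,2)] -> total=13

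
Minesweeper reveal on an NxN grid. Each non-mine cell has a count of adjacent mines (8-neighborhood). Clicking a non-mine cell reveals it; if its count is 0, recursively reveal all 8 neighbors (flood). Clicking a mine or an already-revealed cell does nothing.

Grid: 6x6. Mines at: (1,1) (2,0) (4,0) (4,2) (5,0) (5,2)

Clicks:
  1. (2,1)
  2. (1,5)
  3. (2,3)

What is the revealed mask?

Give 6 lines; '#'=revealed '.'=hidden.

Answer: ..####
..####
.#####
..####
...###
...###

Derivation:
Click 1 (2,1) count=2: revealed 1 new [(2,1)] -> total=1
Click 2 (1,5) count=0: revealed 22 new [(0,2) (0,3) (0,4) (0,5) (1,2) (1,3) (1,4) (1,5) (2,2) (2,3) (2,4) (2,5) (3,2) (3,3) (3,4) (3,5) (4,3) (4,4) (4,5) (5,3) (5,4) (5,5)] -> total=23
Click 3 (2,3) count=0: revealed 0 new [(none)] -> total=23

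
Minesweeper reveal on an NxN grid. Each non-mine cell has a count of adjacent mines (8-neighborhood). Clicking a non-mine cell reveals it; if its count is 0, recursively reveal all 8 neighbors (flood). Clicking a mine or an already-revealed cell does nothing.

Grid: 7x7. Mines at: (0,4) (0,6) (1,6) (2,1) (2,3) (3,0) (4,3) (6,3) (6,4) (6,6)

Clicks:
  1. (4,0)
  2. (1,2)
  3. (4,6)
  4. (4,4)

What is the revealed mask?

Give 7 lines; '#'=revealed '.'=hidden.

Answer: .......
..#....
....###
....###
#...###
....###
.......

Derivation:
Click 1 (4,0) count=1: revealed 1 new [(4,0)] -> total=1
Click 2 (1,2) count=2: revealed 1 new [(1,2)] -> total=2
Click 3 (4,6) count=0: revealed 12 new [(2,4) (2,5) (2,6) (3,4) (3,5) (3,6) (4,4) (4,5) (4,6) (5,4) (5,5) (5,6)] -> total=14
Click 4 (4,4) count=1: revealed 0 new [(none)] -> total=14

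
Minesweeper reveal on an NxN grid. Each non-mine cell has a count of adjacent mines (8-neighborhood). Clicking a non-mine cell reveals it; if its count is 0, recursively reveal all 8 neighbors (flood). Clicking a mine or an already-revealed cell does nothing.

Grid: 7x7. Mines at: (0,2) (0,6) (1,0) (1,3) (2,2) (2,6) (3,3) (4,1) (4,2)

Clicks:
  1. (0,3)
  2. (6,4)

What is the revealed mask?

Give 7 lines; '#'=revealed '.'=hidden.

Answer: ...#...
.......
.......
....###
...####
#######
#######

Derivation:
Click 1 (0,3) count=2: revealed 1 new [(0,3)] -> total=1
Click 2 (6,4) count=0: revealed 21 new [(3,4) (3,5) (3,6) (4,3) (4,4) (4,5) (4,6) (5,0) (5,1) (5,2) (5,3) (5,4) (5,5) (5,6) (6,0) (6,1) (6,2) (6,3) (6,4) (6,5) (6,6)] -> total=22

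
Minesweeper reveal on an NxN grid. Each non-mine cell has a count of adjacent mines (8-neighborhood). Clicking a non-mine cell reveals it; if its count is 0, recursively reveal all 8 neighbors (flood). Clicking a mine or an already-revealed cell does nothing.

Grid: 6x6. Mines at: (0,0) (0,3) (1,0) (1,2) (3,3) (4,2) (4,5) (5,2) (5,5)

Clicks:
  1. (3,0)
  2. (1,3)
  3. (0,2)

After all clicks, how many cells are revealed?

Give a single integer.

Answer: 10

Derivation:
Click 1 (3,0) count=0: revealed 8 new [(2,0) (2,1) (3,0) (3,1) (4,0) (4,1) (5,0) (5,1)] -> total=8
Click 2 (1,3) count=2: revealed 1 new [(1,3)] -> total=9
Click 3 (0,2) count=2: revealed 1 new [(0,2)] -> total=10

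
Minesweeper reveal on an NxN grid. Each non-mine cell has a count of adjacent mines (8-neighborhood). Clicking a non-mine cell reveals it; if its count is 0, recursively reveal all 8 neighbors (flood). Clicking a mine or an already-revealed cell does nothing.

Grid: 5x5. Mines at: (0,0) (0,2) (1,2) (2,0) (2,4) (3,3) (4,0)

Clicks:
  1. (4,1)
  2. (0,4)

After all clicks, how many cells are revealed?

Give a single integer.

Answer: 5

Derivation:
Click 1 (4,1) count=1: revealed 1 new [(4,1)] -> total=1
Click 2 (0,4) count=0: revealed 4 new [(0,3) (0,4) (1,3) (1,4)] -> total=5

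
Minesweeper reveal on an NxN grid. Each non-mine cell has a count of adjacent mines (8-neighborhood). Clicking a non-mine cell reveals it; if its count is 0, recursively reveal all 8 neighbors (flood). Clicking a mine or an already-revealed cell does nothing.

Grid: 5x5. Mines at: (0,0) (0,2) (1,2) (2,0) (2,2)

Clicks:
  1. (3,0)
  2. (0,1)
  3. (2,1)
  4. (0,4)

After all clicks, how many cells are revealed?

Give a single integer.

Answer: 18

Derivation:
Click 1 (3,0) count=1: revealed 1 new [(3,0)] -> total=1
Click 2 (0,1) count=3: revealed 1 new [(0,1)] -> total=2
Click 3 (2,1) count=3: revealed 1 new [(2,1)] -> total=3
Click 4 (0,4) count=0: revealed 15 new [(0,3) (0,4) (1,3) (1,4) (2,3) (2,4) (3,1) (3,2) (3,3) (3,4) (4,0) (4,1) (4,2) (4,3) (4,4)] -> total=18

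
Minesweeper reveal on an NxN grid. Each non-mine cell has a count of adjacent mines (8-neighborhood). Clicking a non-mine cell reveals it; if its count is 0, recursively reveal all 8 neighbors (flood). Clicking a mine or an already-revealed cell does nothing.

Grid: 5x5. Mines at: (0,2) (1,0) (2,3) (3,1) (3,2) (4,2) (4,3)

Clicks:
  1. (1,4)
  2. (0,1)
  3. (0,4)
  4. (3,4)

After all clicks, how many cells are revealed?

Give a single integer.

Answer: 6

Derivation:
Click 1 (1,4) count=1: revealed 1 new [(1,4)] -> total=1
Click 2 (0,1) count=2: revealed 1 new [(0,1)] -> total=2
Click 3 (0,4) count=0: revealed 3 new [(0,3) (0,4) (1,3)] -> total=5
Click 4 (3,4) count=2: revealed 1 new [(3,4)] -> total=6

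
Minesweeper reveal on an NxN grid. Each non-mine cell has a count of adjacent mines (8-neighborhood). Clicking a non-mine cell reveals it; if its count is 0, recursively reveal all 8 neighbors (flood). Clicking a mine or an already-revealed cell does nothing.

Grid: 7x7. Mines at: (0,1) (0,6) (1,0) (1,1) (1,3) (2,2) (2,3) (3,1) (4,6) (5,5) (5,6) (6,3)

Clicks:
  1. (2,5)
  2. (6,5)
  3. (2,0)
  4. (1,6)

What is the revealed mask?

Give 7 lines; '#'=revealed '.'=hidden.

Click 1 (2,5) count=0: revealed 9 new [(1,4) (1,5) (1,6) (2,4) (2,5) (2,6) (3,4) (3,5) (3,6)] -> total=9
Click 2 (6,5) count=2: revealed 1 new [(6,5)] -> total=10
Click 3 (2,0) count=3: revealed 1 new [(2,0)] -> total=11
Click 4 (1,6) count=1: revealed 0 new [(none)] -> total=11

Answer: .......
....###
#...###
....###
.......
.......
.....#.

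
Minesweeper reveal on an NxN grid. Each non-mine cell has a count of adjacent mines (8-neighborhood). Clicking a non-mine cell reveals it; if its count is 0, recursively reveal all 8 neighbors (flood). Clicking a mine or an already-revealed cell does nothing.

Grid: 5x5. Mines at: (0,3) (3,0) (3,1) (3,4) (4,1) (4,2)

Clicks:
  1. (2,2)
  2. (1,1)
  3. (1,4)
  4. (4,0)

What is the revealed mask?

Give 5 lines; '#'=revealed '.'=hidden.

Click 1 (2,2) count=1: revealed 1 new [(2,2)] -> total=1
Click 2 (1,1) count=0: revealed 8 new [(0,0) (0,1) (0,2) (1,0) (1,1) (1,2) (2,0) (2,1)] -> total=9
Click 3 (1,4) count=1: revealed 1 new [(1,4)] -> total=10
Click 4 (4,0) count=3: revealed 1 new [(4,0)] -> total=11

Answer: ###..
###.#
###..
.....
#....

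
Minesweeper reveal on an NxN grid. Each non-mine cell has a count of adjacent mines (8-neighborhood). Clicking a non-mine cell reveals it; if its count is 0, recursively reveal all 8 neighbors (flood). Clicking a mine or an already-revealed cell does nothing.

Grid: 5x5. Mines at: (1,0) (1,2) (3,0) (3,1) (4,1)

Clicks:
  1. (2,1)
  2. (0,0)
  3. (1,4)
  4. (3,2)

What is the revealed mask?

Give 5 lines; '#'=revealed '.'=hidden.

Click 1 (2,1) count=4: revealed 1 new [(2,1)] -> total=1
Click 2 (0,0) count=1: revealed 1 new [(0,0)] -> total=2
Click 3 (1,4) count=0: revealed 13 new [(0,3) (0,4) (1,3) (1,4) (2,2) (2,3) (2,4) (3,2) (3,3) (3,4) (4,2) (4,3) (4,4)] -> total=15
Click 4 (3,2) count=2: revealed 0 new [(none)] -> total=15

Answer: #..##
...##
.####
..###
..###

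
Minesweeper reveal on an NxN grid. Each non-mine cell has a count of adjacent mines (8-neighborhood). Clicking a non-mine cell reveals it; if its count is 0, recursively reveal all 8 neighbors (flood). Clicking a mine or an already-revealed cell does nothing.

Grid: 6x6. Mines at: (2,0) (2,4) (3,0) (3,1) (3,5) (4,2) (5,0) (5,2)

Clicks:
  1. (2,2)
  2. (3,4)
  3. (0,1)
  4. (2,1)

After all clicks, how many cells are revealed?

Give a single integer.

Answer: 16

Derivation:
Click 1 (2,2) count=1: revealed 1 new [(2,2)] -> total=1
Click 2 (3,4) count=2: revealed 1 new [(3,4)] -> total=2
Click 3 (0,1) count=0: revealed 14 new [(0,0) (0,1) (0,2) (0,3) (0,4) (0,5) (1,0) (1,1) (1,2) (1,3) (1,4) (1,5) (2,1) (2,3)] -> total=16
Click 4 (2,1) count=3: revealed 0 new [(none)] -> total=16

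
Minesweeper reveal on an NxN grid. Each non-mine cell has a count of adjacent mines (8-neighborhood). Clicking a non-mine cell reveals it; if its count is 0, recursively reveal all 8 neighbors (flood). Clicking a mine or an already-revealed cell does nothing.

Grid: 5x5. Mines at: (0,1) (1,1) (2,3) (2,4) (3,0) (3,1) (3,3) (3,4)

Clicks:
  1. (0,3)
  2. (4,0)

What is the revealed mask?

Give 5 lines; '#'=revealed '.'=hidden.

Click 1 (0,3) count=0: revealed 6 new [(0,2) (0,3) (0,4) (1,2) (1,3) (1,4)] -> total=6
Click 2 (4,0) count=2: revealed 1 new [(4,0)] -> total=7

Answer: ..###
..###
.....
.....
#....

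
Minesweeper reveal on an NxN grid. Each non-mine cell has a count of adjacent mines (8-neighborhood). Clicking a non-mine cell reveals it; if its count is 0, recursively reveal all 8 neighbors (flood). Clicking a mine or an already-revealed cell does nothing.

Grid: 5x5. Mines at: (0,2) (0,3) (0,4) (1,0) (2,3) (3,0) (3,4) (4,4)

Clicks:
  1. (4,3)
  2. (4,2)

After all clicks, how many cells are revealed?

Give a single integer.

Answer: 6

Derivation:
Click 1 (4,3) count=2: revealed 1 new [(4,3)] -> total=1
Click 2 (4,2) count=0: revealed 5 new [(3,1) (3,2) (3,3) (4,1) (4,2)] -> total=6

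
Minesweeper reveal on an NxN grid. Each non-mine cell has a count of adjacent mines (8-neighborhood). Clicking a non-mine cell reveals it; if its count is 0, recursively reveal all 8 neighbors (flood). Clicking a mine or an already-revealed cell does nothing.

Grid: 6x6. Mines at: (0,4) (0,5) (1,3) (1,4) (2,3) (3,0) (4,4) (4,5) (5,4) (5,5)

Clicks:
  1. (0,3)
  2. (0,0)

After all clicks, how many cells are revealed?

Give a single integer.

Answer: 10

Derivation:
Click 1 (0,3) count=3: revealed 1 new [(0,3)] -> total=1
Click 2 (0,0) count=0: revealed 9 new [(0,0) (0,1) (0,2) (1,0) (1,1) (1,2) (2,0) (2,1) (2,2)] -> total=10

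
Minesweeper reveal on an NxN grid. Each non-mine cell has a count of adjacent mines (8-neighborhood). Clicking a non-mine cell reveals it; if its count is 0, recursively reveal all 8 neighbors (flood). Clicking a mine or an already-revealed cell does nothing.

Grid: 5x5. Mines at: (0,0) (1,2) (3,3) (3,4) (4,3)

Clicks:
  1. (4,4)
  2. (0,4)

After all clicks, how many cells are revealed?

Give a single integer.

Click 1 (4,4) count=3: revealed 1 new [(4,4)] -> total=1
Click 2 (0,4) count=0: revealed 6 new [(0,3) (0,4) (1,3) (1,4) (2,3) (2,4)] -> total=7

Answer: 7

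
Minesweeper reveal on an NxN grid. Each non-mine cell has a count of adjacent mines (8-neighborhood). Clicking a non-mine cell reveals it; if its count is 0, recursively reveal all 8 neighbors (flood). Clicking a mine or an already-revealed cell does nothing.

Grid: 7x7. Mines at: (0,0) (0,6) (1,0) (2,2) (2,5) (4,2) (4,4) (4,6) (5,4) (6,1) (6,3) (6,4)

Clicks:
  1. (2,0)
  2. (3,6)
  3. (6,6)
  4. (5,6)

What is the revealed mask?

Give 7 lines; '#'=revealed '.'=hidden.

Click 1 (2,0) count=1: revealed 1 new [(2,0)] -> total=1
Click 2 (3,6) count=2: revealed 1 new [(3,6)] -> total=2
Click 3 (6,6) count=0: revealed 4 new [(5,5) (5,6) (6,5) (6,6)] -> total=6
Click 4 (5,6) count=1: revealed 0 new [(none)] -> total=6

Answer: .......
.......
#......
......#
.......
.....##
.....##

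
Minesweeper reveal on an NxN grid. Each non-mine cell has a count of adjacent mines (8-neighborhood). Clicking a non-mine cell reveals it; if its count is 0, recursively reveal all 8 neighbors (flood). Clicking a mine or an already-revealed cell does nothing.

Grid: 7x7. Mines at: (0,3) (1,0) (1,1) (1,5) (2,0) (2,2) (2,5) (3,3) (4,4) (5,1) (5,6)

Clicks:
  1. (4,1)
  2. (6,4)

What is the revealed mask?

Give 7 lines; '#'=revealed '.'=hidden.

Answer: .......
.......
.......
.......
.#.....
..####.
..####.

Derivation:
Click 1 (4,1) count=1: revealed 1 new [(4,1)] -> total=1
Click 2 (6,4) count=0: revealed 8 new [(5,2) (5,3) (5,4) (5,5) (6,2) (6,3) (6,4) (6,5)] -> total=9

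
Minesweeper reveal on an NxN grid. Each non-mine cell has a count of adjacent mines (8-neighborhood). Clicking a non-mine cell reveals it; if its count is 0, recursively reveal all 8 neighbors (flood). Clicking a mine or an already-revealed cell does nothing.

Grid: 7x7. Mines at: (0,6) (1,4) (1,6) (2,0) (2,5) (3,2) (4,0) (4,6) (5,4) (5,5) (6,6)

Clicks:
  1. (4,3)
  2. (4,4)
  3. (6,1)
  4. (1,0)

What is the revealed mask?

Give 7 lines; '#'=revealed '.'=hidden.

Answer: .......
#......
.......
.......
.####..
####...
####...

Derivation:
Click 1 (4,3) count=2: revealed 1 new [(4,3)] -> total=1
Click 2 (4,4) count=2: revealed 1 new [(4,4)] -> total=2
Click 3 (6,1) count=0: revealed 10 new [(4,1) (4,2) (5,0) (5,1) (5,2) (5,3) (6,0) (6,1) (6,2) (6,3)] -> total=12
Click 4 (1,0) count=1: revealed 1 new [(1,0)] -> total=13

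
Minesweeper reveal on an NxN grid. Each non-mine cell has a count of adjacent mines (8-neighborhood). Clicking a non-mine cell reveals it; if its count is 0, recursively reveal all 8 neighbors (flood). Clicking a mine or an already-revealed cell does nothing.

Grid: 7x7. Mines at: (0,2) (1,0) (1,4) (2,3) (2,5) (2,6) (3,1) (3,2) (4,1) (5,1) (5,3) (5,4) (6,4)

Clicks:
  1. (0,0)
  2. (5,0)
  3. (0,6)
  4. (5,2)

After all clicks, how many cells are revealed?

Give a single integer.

Answer: 7

Derivation:
Click 1 (0,0) count=1: revealed 1 new [(0,0)] -> total=1
Click 2 (5,0) count=2: revealed 1 new [(5,0)] -> total=2
Click 3 (0,6) count=0: revealed 4 new [(0,5) (0,6) (1,5) (1,6)] -> total=6
Click 4 (5,2) count=3: revealed 1 new [(5,2)] -> total=7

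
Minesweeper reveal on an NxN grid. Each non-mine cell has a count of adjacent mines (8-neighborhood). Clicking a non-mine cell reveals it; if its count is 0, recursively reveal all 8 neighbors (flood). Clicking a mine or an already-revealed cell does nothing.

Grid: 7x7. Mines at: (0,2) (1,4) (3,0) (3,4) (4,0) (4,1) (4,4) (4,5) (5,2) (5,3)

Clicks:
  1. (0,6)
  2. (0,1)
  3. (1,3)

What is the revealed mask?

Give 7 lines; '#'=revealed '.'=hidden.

Click 1 (0,6) count=0: revealed 8 new [(0,5) (0,6) (1,5) (1,6) (2,5) (2,6) (3,5) (3,6)] -> total=8
Click 2 (0,1) count=1: revealed 1 new [(0,1)] -> total=9
Click 3 (1,3) count=2: revealed 1 new [(1,3)] -> total=10

Answer: .#...##
...#.##
.....##
.....##
.......
.......
.......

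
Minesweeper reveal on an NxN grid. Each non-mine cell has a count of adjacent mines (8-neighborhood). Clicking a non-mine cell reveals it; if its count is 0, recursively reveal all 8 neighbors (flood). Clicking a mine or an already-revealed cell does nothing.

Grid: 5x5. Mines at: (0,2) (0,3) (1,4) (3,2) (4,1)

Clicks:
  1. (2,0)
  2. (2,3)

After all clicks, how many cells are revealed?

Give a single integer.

Answer: 9

Derivation:
Click 1 (2,0) count=0: revealed 8 new [(0,0) (0,1) (1,0) (1,1) (2,0) (2,1) (3,0) (3,1)] -> total=8
Click 2 (2,3) count=2: revealed 1 new [(2,3)] -> total=9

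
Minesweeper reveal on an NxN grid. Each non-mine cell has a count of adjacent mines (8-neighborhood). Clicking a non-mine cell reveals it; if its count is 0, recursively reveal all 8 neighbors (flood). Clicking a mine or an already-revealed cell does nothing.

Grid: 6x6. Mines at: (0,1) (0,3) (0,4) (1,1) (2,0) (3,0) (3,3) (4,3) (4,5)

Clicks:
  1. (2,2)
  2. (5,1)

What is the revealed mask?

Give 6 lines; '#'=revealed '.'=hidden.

Answer: ......
......
..#...
......
###...
###...

Derivation:
Click 1 (2,2) count=2: revealed 1 new [(2,2)] -> total=1
Click 2 (5,1) count=0: revealed 6 new [(4,0) (4,1) (4,2) (5,0) (5,1) (5,2)] -> total=7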